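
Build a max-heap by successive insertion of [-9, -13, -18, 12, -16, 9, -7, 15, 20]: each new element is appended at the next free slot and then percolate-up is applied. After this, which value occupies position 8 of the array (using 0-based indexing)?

Insert -9:
  append -9 at index 0 → [-9] (no swap needed)
Insert -13:
  append -13 at index 1 → [-9, -13] (no swap needed)
Insert -18:
  append -18 at index 2 → [-9, -13, -18] (no swap needed)
Insert 12:
  append 12 at index 3 → [-9, -13, -18, 12]
  12 > parent -13 at index 1, swap → [-9, 12, -18, -13]
  12 > parent -9 at index 0, swap → [12, -9, -18, -13]
Insert -16:
  append -16 at index 4 → [12, -9, -18, -13, -16] (no swap needed)
Insert 9:
  append 9 at index 5 → [12, -9, -18, -13, -16, 9]
  9 > parent -18 at index 2, swap → [12, -9, 9, -13, -16, -18]
Insert -7:
  append -7 at index 6 → [12, -9, 9, -13, -16, -18, -7] (no swap needed)
Insert 15:
  append 15 at index 7 → [12, -9, 9, -13, -16, -18, -7, 15]
  15 > parent -13 at index 3, swap → [12, -9, 9, 15, -16, -18, -7, -13]
  15 > parent -9 at index 1, swap → [12, 15, 9, -9, -16, -18, -7, -13]
  15 > parent 12 at index 0, swap → [15, 12, 9, -9, -16, -18, -7, -13]
Insert 20:
  append 20 at index 8 → [15, 12, 9, -9, -16, -18, -7, -13, 20]
  20 > parent -9 at index 3, swap → [15, 12, 9, 20, -16, -18, -7, -13, -9]
  20 > parent 12 at index 1, swap → [15, 20, 9, 12, -16, -18, -7, -13, -9]
  20 > parent 15 at index 0, swap → [20, 15, 9, 12, -16, -18, -7, -13, -9]
resulting array: [20, 15, 9, 12, -16, -18, -7, -13, -9]

-9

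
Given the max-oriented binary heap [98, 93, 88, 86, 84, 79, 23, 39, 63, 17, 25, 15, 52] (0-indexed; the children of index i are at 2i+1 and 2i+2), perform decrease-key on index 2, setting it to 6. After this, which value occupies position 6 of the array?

set index 2 from 88 to 6 → [98, 93, 6, 86, 84, 79, 23, 39, 63, 17, 25, 15, 52]
6 vs larger child 79 at index 5, swap → [98, 93, 79, 86, 84, 6, 23, 39, 63, 17, 25, 15, 52]
6 vs larger child 52 at index 12, swap → [98, 93, 79, 86, 84, 52, 23, 39, 63, 17, 25, 15, 6]
resulting array: [98, 93, 79, 86, 84, 52, 23, 39, 63, 17, 25, 15, 6]

23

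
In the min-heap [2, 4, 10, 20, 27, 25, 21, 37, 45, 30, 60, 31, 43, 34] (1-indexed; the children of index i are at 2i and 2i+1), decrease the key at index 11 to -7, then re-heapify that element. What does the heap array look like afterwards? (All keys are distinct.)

set index 11 from 60 to -7 → [2, 4, 10, 20, 27, 25, 21, 37, 45, 30, -7, 31, 43, 34]
-7 < parent 27 at index 5, swap → [2, 4, 10, 20, -7, 25, 21, 37, 45, 30, 27, 31, 43, 34]
-7 < parent 4 at index 2, swap → [2, -7, 10, 20, 4, 25, 21, 37, 45, 30, 27, 31, 43, 34]
-7 < parent 2 at index 1, swap → [-7, 2, 10, 20, 4, 25, 21, 37, 45, 30, 27, 31, 43, 34]

[-7, 2, 10, 20, 4, 25, 21, 37, 45, 30, 27, 31, 43, 34]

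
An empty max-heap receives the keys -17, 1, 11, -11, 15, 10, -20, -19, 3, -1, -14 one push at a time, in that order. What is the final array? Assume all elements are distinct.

[15, 11, 10, 3, -1, 1, -20, -19, -17, -11, -14]

Insert -17:
  append -17 at index 0 → [-17] (no swap needed)
Insert 1:
  append 1 at index 1 → [-17, 1]
  1 > parent -17 at index 0, swap → [1, -17]
Insert 11:
  append 11 at index 2 → [1, -17, 11]
  11 > parent 1 at index 0, swap → [11, -17, 1]
Insert -11:
  append -11 at index 3 → [11, -17, 1, -11]
  -11 > parent -17 at index 1, swap → [11, -11, 1, -17]
Insert 15:
  append 15 at index 4 → [11, -11, 1, -17, 15]
  15 > parent -11 at index 1, swap → [11, 15, 1, -17, -11]
  15 > parent 11 at index 0, swap → [15, 11, 1, -17, -11]
Insert 10:
  append 10 at index 5 → [15, 11, 1, -17, -11, 10]
  10 > parent 1 at index 2, swap → [15, 11, 10, -17, -11, 1]
Insert -20:
  append -20 at index 6 → [15, 11, 10, -17, -11, 1, -20] (no swap needed)
Insert -19:
  append -19 at index 7 → [15, 11, 10, -17, -11, 1, -20, -19] (no swap needed)
Insert 3:
  append 3 at index 8 → [15, 11, 10, -17, -11, 1, -20, -19, 3]
  3 > parent -17 at index 3, swap → [15, 11, 10, 3, -11, 1, -20, -19, -17]
Insert -1:
  append -1 at index 9 → [15, 11, 10, 3, -11, 1, -20, -19, -17, -1]
  -1 > parent -11 at index 4, swap → [15, 11, 10, 3, -1, 1, -20, -19, -17, -11]
Insert -14:
  append -14 at index 10 → [15, 11, 10, 3, -1, 1, -20, -19, -17, -11, -14] (no swap needed)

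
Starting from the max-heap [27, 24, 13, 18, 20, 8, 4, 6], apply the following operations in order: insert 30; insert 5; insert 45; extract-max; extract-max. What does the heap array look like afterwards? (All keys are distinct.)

[27, 24, 13, 18, 20, 8, 4, 6, 5]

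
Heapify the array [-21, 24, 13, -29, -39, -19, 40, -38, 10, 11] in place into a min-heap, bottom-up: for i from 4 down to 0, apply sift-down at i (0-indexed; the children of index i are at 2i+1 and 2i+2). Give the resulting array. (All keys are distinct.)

sift down from index 4: already satisfies heap property
sift down from index 3:
  -29 vs smaller child -38 at index 7, swap → [-21, 24, 13, -38, -39, -19, 40, -29, 10, 11]
sift down from index 2:
  13 vs smaller child -19 at index 5, swap → [-21, 24, -19, -38, -39, 13, 40, -29, 10, 11]
sift down from index 1:
  24 vs smaller child -39 at index 4, swap → [-21, -39, -19, -38, 24, 13, 40, -29, 10, 11]
  24 vs only child 11 at index 9, swap → [-21, -39, -19, -38, 11, 13, 40, -29, 10, 24]
sift down from index 0:
  -21 vs smaller child -39 at index 1, swap → [-39, -21, -19, -38, 11, 13, 40, -29, 10, 24]
  -21 vs smaller child -38 at index 3, swap → [-39, -38, -19, -21, 11, 13, 40, -29, 10, 24]
  -21 vs smaller child -29 at index 7, swap → [-39, -38, -19, -29, 11, 13, 40, -21, 10, 24]

[-39, -38, -19, -29, 11, 13, 40, -21, 10, 24]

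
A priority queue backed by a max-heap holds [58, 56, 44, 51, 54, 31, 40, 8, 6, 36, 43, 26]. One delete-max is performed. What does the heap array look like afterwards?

[56, 54, 44, 51, 43, 31, 40, 8, 6, 36, 26]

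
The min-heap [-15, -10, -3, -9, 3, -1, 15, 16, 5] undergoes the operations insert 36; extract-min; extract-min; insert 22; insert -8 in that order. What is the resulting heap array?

insert 36:
  append 36 at index 9 → [-15, -10, -3, -9, 3, -1, 15, 16, 5, 36] (no swap needed)
extract-min → returns -15:
  remove root -15; move last element 36 to root → [36, -10, -3, -9, 3, -1, 15, 16, 5]
  36 vs smaller child -10 at index 1, swap → [-10, 36, -3, -9, 3, -1, 15, 16, 5]
  36 vs smaller child -9 at index 3, swap → [-10, -9, -3, 36, 3, -1, 15, 16, 5]
  36 vs smaller child 5 at index 8, swap → [-10, -9, -3, 5, 3, -1, 15, 16, 36]
extract-min → returns -10:
  remove root -10; move last element 36 to root → [36, -9, -3, 5, 3, -1, 15, 16]
  36 vs smaller child -9 at index 1, swap → [-9, 36, -3, 5, 3, -1, 15, 16]
  36 vs smaller child 3 at index 4, swap → [-9, 3, -3, 5, 36, -1, 15, 16]
insert 22:
  append 22 at index 8 → [-9, 3, -3, 5, 36, -1, 15, 16, 22] (no swap needed)
insert -8:
  append -8 at index 9 → [-9, 3, -3, 5, 36, -1, 15, 16, 22, -8]
  -8 < parent 36 at index 4, swap → [-9, 3, -3, 5, -8, -1, 15, 16, 22, 36]
  -8 < parent 3 at index 1, swap → [-9, -8, -3, 5, 3, -1, 15, 16, 22, 36]

[-9, -8, -3, 5, 3, -1, 15, 16, 22, 36]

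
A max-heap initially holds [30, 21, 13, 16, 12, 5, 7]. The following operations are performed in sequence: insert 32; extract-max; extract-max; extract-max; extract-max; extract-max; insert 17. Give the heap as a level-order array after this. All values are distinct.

insert 32:
  append 32 at index 7 → [30, 21, 13, 16, 12, 5, 7, 32]
  32 > parent 16 at index 3, swap → [30, 21, 13, 32, 12, 5, 7, 16]
  32 > parent 21 at index 1, swap → [30, 32, 13, 21, 12, 5, 7, 16]
  32 > parent 30 at index 0, swap → [32, 30, 13, 21, 12, 5, 7, 16]
extract-max → returns 32:
  remove root 32; move last element 16 to root → [16, 30, 13, 21, 12, 5, 7]
  16 vs larger child 30 at index 1, swap → [30, 16, 13, 21, 12, 5, 7]
  16 vs larger child 21 at index 3, swap → [30, 21, 13, 16, 12, 5, 7]
extract-max → returns 30:
  remove root 30; move last element 7 to root → [7, 21, 13, 16, 12, 5]
  7 vs larger child 21 at index 1, swap → [21, 7, 13, 16, 12, 5]
  7 vs larger child 16 at index 3, swap → [21, 16, 13, 7, 12, 5]
extract-max → returns 21:
  remove root 21; move last element 5 to root → [5, 16, 13, 7, 12]
  5 vs larger child 16 at index 1, swap → [16, 5, 13, 7, 12]
  5 vs larger child 12 at index 4, swap → [16, 12, 13, 7, 5]
extract-max → returns 16:
  remove root 16; move last element 5 to root → [5, 12, 13, 7]
  5 vs larger child 13 at index 2, swap → [13, 12, 5, 7]
extract-max → returns 13:
  remove root 13; move last element 7 to root → [7, 12, 5]
  7 vs larger child 12 at index 1, swap → [12, 7, 5]
insert 17:
  append 17 at index 3 → [12, 7, 5, 17]
  17 > parent 7 at index 1, swap → [12, 17, 5, 7]
  17 > parent 12 at index 0, swap → [17, 12, 5, 7]

[17, 12, 5, 7]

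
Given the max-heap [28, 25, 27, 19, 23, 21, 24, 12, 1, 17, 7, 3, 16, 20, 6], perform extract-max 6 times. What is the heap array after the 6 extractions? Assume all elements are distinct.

[20, 19, 16, 12, 17, 6, 7, 3, 1]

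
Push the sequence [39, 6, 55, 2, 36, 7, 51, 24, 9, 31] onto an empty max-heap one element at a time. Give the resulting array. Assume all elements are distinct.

Insert 39:
  append 39 at index 0 → [39] (no swap needed)
Insert 6:
  append 6 at index 1 → [39, 6] (no swap needed)
Insert 55:
  append 55 at index 2 → [39, 6, 55]
  55 > parent 39 at index 0, swap → [55, 6, 39]
Insert 2:
  append 2 at index 3 → [55, 6, 39, 2] (no swap needed)
Insert 36:
  append 36 at index 4 → [55, 6, 39, 2, 36]
  36 > parent 6 at index 1, swap → [55, 36, 39, 2, 6]
Insert 7:
  append 7 at index 5 → [55, 36, 39, 2, 6, 7] (no swap needed)
Insert 51:
  append 51 at index 6 → [55, 36, 39, 2, 6, 7, 51]
  51 > parent 39 at index 2, swap → [55, 36, 51, 2, 6, 7, 39]
Insert 24:
  append 24 at index 7 → [55, 36, 51, 2, 6, 7, 39, 24]
  24 > parent 2 at index 3, swap → [55, 36, 51, 24, 6, 7, 39, 2]
Insert 9:
  append 9 at index 8 → [55, 36, 51, 24, 6, 7, 39, 2, 9] (no swap needed)
Insert 31:
  append 31 at index 9 → [55, 36, 51, 24, 6, 7, 39, 2, 9, 31]
  31 > parent 6 at index 4, swap → [55, 36, 51, 24, 31, 7, 39, 2, 9, 6]

[55, 36, 51, 24, 31, 7, 39, 2, 9, 6]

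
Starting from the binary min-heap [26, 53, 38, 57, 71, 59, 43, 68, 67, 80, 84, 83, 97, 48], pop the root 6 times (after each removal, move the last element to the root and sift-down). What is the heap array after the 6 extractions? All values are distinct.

[59, 67, 83, 68, 71, 84, 97, 80]

extract-min #1 returns 26:
  remove root 26; move last element 48 to root → [48, 53, 38, 57, 71, 59, 43, 68, 67, 80, 84, 83, 97]
  48 vs smaller child 38 at index 2, swap → [38, 53, 48, 57, 71, 59, 43, 68, 67, 80, 84, 83, 97]
  48 vs smaller child 43 at index 6, swap → [38, 53, 43, 57, 71, 59, 48, 68, 67, 80, 84, 83, 97]
extract-min #2 returns 38:
  remove root 38; move last element 97 to root → [97, 53, 43, 57, 71, 59, 48, 68, 67, 80, 84, 83]
  97 vs smaller child 43 at index 2, swap → [43, 53, 97, 57, 71, 59, 48, 68, 67, 80, 84, 83]
  97 vs smaller child 48 at index 6, swap → [43, 53, 48, 57, 71, 59, 97, 68, 67, 80, 84, 83]
extract-min #3 returns 43:
  remove root 43; move last element 83 to root → [83, 53, 48, 57, 71, 59, 97, 68, 67, 80, 84]
  83 vs smaller child 48 at index 2, swap → [48, 53, 83, 57, 71, 59, 97, 68, 67, 80, 84]
  83 vs smaller child 59 at index 5, swap → [48, 53, 59, 57, 71, 83, 97, 68, 67, 80, 84]
extract-min #4 returns 48:
  remove root 48; move last element 84 to root → [84, 53, 59, 57, 71, 83, 97, 68, 67, 80]
  84 vs smaller child 53 at index 1, swap → [53, 84, 59, 57, 71, 83, 97, 68, 67, 80]
  84 vs smaller child 57 at index 3, swap → [53, 57, 59, 84, 71, 83, 97, 68, 67, 80]
  84 vs smaller child 67 at index 8, swap → [53, 57, 59, 67, 71, 83, 97, 68, 84, 80]
extract-min #5 returns 53:
  remove root 53; move last element 80 to root → [80, 57, 59, 67, 71, 83, 97, 68, 84]
  80 vs smaller child 57 at index 1, swap → [57, 80, 59, 67, 71, 83, 97, 68, 84]
  80 vs smaller child 67 at index 3, swap → [57, 67, 59, 80, 71, 83, 97, 68, 84]
  80 vs smaller child 68 at index 7, swap → [57, 67, 59, 68, 71, 83, 97, 80, 84]
extract-min #6 returns 57:
  remove root 57; move last element 84 to root → [84, 67, 59, 68, 71, 83, 97, 80]
  84 vs smaller child 59 at index 2, swap → [59, 67, 84, 68, 71, 83, 97, 80]
  84 vs smaller child 83 at index 5, swap → [59, 67, 83, 68, 71, 84, 97, 80]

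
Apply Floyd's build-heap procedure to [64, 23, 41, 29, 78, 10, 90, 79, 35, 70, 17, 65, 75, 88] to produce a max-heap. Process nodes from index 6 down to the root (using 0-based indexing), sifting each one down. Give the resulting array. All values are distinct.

sift down from index 6: already satisfies heap property
sift down from index 5:
  10 vs larger child 75 at index 12, swap → [64, 23, 41, 29, 78, 75, 90, 79, 35, 70, 17, 65, 10, 88]
sift down from index 4: already satisfies heap property
sift down from index 3:
  29 vs larger child 79 at index 7, swap → [64, 23, 41, 79, 78, 75, 90, 29, 35, 70, 17, 65, 10, 88]
sift down from index 2:
  41 vs larger child 90 at index 6, swap → [64, 23, 90, 79, 78, 75, 41, 29, 35, 70, 17, 65, 10, 88]
  41 vs only child 88 at index 13, swap → [64, 23, 90, 79, 78, 75, 88, 29, 35, 70, 17, 65, 10, 41]
sift down from index 1:
  23 vs larger child 79 at index 3, swap → [64, 79, 90, 23, 78, 75, 88, 29, 35, 70, 17, 65, 10, 41]
  23 vs larger child 35 at index 8, swap → [64, 79, 90, 35, 78, 75, 88, 29, 23, 70, 17, 65, 10, 41]
sift down from index 0:
  64 vs larger child 90 at index 2, swap → [90, 79, 64, 35, 78, 75, 88, 29, 23, 70, 17, 65, 10, 41]
  64 vs larger child 88 at index 6, swap → [90, 79, 88, 35, 78, 75, 64, 29, 23, 70, 17, 65, 10, 41]

[90, 79, 88, 35, 78, 75, 64, 29, 23, 70, 17, 65, 10, 41]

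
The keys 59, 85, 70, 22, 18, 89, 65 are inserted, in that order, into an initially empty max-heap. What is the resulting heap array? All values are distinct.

Insert 59:
  append 59 at index 0 → [59] (no swap needed)
Insert 85:
  append 85 at index 1 → [59, 85]
  85 > parent 59 at index 0, swap → [85, 59]
Insert 70:
  append 70 at index 2 → [85, 59, 70] (no swap needed)
Insert 22:
  append 22 at index 3 → [85, 59, 70, 22] (no swap needed)
Insert 18:
  append 18 at index 4 → [85, 59, 70, 22, 18] (no swap needed)
Insert 89:
  append 89 at index 5 → [85, 59, 70, 22, 18, 89]
  89 > parent 70 at index 2, swap → [85, 59, 89, 22, 18, 70]
  89 > parent 85 at index 0, swap → [89, 59, 85, 22, 18, 70]
Insert 65:
  append 65 at index 6 → [89, 59, 85, 22, 18, 70, 65] (no swap needed)

[89, 59, 85, 22, 18, 70, 65]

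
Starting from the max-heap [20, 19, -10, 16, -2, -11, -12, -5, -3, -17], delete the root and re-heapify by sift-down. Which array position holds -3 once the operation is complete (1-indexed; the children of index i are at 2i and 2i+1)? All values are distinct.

4

remove root 20; move last element -17 to root → [-17, 19, -10, 16, -2, -11, -12, -5, -3]
-17 vs larger child 19 at index 2, swap → [19, -17, -10, 16, -2, -11, -12, -5, -3]
-17 vs larger child 16 at index 4, swap → [19, 16, -10, -17, -2, -11, -12, -5, -3]
-17 vs larger child -3 at index 9, swap → [19, 16, -10, -3, -2, -11, -12, -5, -17]
resulting array: [19, 16, -10, -3, -2, -11, -12, -5, -17]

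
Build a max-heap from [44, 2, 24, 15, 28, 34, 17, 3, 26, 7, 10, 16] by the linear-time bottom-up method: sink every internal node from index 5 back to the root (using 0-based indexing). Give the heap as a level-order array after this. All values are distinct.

[44, 28, 34, 26, 10, 24, 17, 3, 15, 7, 2, 16]

sift down from index 5: already satisfies heap property
sift down from index 4: already satisfies heap property
sift down from index 3:
  15 vs larger child 26 at index 8, swap → [44, 2, 24, 26, 28, 34, 17, 3, 15, 7, 10, 16]
sift down from index 2:
  24 vs larger child 34 at index 5, swap → [44, 2, 34, 26, 28, 24, 17, 3, 15, 7, 10, 16]
sift down from index 1:
  2 vs larger child 28 at index 4, swap → [44, 28, 34, 26, 2, 24, 17, 3, 15, 7, 10, 16]
  2 vs larger child 10 at index 10, swap → [44, 28, 34, 26, 10, 24, 17, 3, 15, 7, 2, 16]
sift down from index 0: already satisfies heap property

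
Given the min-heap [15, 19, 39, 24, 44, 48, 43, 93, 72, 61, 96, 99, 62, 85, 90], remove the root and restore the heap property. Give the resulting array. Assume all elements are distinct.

[19, 24, 39, 72, 44, 48, 43, 93, 90, 61, 96, 99, 62, 85]

remove root 15; move last element 90 to root → [90, 19, 39, 24, 44, 48, 43, 93, 72, 61, 96, 99, 62, 85]
90 vs smaller child 19 at index 1, swap → [19, 90, 39, 24, 44, 48, 43, 93, 72, 61, 96, 99, 62, 85]
90 vs smaller child 24 at index 3, swap → [19, 24, 39, 90, 44, 48, 43, 93, 72, 61, 96, 99, 62, 85]
90 vs smaller child 72 at index 8, swap → [19, 24, 39, 72, 44, 48, 43, 93, 90, 61, 96, 99, 62, 85]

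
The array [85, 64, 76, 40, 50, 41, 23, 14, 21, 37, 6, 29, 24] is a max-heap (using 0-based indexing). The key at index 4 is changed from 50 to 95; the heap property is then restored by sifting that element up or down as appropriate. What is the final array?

set index 4 from 50 to 95 → [85, 64, 76, 40, 95, 41, 23, 14, 21, 37, 6, 29, 24]
95 > parent 64 at index 1, swap → [85, 95, 76, 40, 64, 41, 23, 14, 21, 37, 6, 29, 24]
95 > parent 85 at index 0, swap → [95, 85, 76, 40, 64, 41, 23, 14, 21, 37, 6, 29, 24]

[95, 85, 76, 40, 64, 41, 23, 14, 21, 37, 6, 29, 24]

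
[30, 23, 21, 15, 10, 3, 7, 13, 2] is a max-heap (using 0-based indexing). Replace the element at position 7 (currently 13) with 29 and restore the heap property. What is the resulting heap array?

[30, 29, 21, 23, 10, 3, 7, 15, 2]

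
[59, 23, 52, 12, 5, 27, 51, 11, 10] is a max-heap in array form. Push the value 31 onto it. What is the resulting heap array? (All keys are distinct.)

[59, 31, 52, 12, 23, 27, 51, 11, 10, 5]

append 31 at index 9 → [59, 23, 52, 12, 5, 27, 51, 11, 10, 31]
31 > parent 5 at index 4, swap → [59, 23, 52, 12, 31, 27, 51, 11, 10, 5]
31 > parent 23 at index 1, swap → [59, 31, 52, 12, 23, 27, 51, 11, 10, 5]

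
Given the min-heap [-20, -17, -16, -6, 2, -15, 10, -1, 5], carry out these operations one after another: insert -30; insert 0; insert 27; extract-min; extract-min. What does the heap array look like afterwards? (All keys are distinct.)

[-17, -6, -16, -1, 0, -15, 10, 27, 5, 2]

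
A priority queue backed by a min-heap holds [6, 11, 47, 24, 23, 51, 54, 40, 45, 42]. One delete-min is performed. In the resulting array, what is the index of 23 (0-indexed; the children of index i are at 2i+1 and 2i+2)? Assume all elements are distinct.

1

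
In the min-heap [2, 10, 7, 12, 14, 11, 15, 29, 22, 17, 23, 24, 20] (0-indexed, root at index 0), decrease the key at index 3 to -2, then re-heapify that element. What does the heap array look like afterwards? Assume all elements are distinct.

[-2, 2, 7, 10, 14, 11, 15, 29, 22, 17, 23, 24, 20]

set index 3 from 12 to -2 → [2, 10, 7, -2, 14, 11, 15, 29, 22, 17, 23, 24, 20]
-2 < parent 10 at index 1, swap → [2, -2, 7, 10, 14, 11, 15, 29, 22, 17, 23, 24, 20]
-2 < parent 2 at index 0, swap → [-2, 2, 7, 10, 14, 11, 15, 29, 22, 17, 23, 24, 20]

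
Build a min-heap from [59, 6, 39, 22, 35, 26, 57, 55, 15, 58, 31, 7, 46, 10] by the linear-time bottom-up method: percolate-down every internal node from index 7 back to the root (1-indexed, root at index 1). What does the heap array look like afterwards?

sift down from index 7:
  57 vs only child 10 at index 14, swap → [59, 6, 39, 22, 35, 26, 10, 55, 15, 58, 31, 7, 46, 57]
sift down from index 6:
  26 vs smaller child 7 at index 12, swap → [59, 6, 39, 22, 35, 7, 10, 55, 15, 58, 31, 26, 46, 57]
sift down from index 5:
  35 vs smaller child 31 at index 11, swap → [59, 6, 39, 22, 31, 7, 10, 55, 15, 58, 35, 26, 46, 57]
sift down from index 4:
  22 vs smaller child 15 at index 9, swap → [59, 6, 39, 15, 31, 7, 10, 55, 22, 58, 35, 26, 46, 57]
sift down from index 3:
  39 vs smaller child 7 at index 6, swap → [59, 6, 7, 15, 31, 39, 10, 55, 22, 58, 35, 26, 46, 57]
  39 vs smaller child 26 at index 12, swap → [59, 6, 7, 15, 31, 26, 10, 55, 22, 58, 35, 39, 46, 57]
sift down from index 2: already satisfies heap property
sift down from index 1:
  59 vs smaller child 6 at index 2, swap → [6, 59, 7, 15, 31, 26, 10, 55, 22, 58, 35, 39, 46, 57]
  59 vs smaller child 15 at index 4, swap → [6, 15, 7, 59, 31, 26, 10, 55, 22, 58, 35, 39, 46, 57]
  59 vs smaller child 22 at index 9, swap → [6, 15, 7, 22, 31, 26, 10, 55, 59, 58, 35, 39, 46, 57]

[6, 15, 7, 22, 31, 26, 10, 55, 59, 58, 35, 39, 46, 57]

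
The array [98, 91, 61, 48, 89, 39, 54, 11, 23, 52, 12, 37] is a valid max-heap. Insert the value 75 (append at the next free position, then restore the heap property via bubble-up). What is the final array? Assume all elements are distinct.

[98, 91, 75, 48, 89, 61, 54, 11, 23, 52, 12, 37, 39]

append 75 at index 12 → [98, 91, 61, 48, 89, 39, 54, 11, 23, 52, 12, 37, 75]
75 > parent 39 at index 5, swap → [98, 91, 61, 48, 89, 75, 54, 11, 23, 52, 12, 37, 39]
75 > parent 61 at index 2, swap → [98, 91, 75, 48, 89, 61, 54, 11, 23, 52, 12, 37, 39]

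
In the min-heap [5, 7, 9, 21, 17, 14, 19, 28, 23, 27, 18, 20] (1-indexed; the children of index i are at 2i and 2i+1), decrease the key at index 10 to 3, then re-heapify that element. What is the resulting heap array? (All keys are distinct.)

set index 10 from 27 to 3 → [5, 7, 9, 21, 17, 14, 19, 28, 23, 3, 18, 20]
3 < parent 17 at index 5, swap → [5, 7, 9, 21, 3, 14, 19, 28, 23, 17, 18, 20]
3 < parent 7 at index 2, swap → [5, 3, 9, 21, 7, 14, 19, 28, 23, 17, 18, 20]
3 < parent 5 at index 1, swap → [3, 5, 9, 21, 7, 14, 19, 28, 23, 17, 18, 20]

[3, 5, 9, 21, 7, 14, 19, 28, 23, 17, 18, 20]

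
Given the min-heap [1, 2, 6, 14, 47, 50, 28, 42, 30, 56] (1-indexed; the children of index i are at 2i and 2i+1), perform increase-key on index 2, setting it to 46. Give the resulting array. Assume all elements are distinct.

[1, 14, 6, 30, 47, 50, 28, 42, 46, 56]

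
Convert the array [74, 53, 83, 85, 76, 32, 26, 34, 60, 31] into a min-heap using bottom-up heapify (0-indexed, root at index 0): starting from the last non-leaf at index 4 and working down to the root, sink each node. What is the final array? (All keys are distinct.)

[26, 31, 32, 34, 53, 74, 83, 85, 60, 76]

sift down from index 4:
  76 vs only child 31 at index 9, swap → [74, 53, 83, 85, 31, 32, 26, 34, 60, 76]
sift down from index 3:
  85 vs smaller child 34 at index 7, swap → [74, 53, 83, 34, 31, 32, 26, 85, 60, 76]
sift down from index 2:
  83 vs smaller child 26 at index 6, swap → [74, 53, 26, 34, 31, 32, 83, 85, 60, 76]
sift down from index 1:
  53 vs smaller child 31 at index 4, swap → [74, 31, 26, 34, 53, 32, 83, 85, 60, 76]
sift down from index 0:
  74 vs smaller child 26 at index 2, swap → [26, 31, 74, 34, 53, 32, 83, 85, 60, 76]
  74 vs smaller child 32 at index 5, swap → [26, 31, 32, 34, 53, 74, 83, 85, 60, 76]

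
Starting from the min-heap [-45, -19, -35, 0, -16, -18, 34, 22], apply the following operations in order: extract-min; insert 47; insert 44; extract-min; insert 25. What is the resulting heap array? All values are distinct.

[-19, -16, -18, 0, 44, 22, 34, 47, 25]

extract-min → returns -45:
  remove root -45; move last element 22 to root → [22, -19, -35, 0, -16, -18, 34]
  22 vs smaller child -35 at index 2, swap → [-35, -19, 22, 0, -16, -18, 34]
  22 vs smaller child -18 at index 5, swap → [-35, -19, -18, 0, -16, 22, 34]
insert 47:
  append 47 at index 7 → [-35, -19, -18, 0, -16, 22, 34, 47] (no swap needed)
insert 44:
  append 44 at index 8 → [-35, -19, -18, 0, -16, 22, 34, 47, 44] (no swap needed)
extract-min → returns -35:
  remove root -35; move last element 44 to root → [44, -19, -18, 0, -16, 22, 34, 47]
  44 vs smaller child -19 at index 1, swap → [-19, 44, -18, 0, -16, 22, 34, 47]
  44 vs smaller child -16 at index 4, swap → [-19, -16, -18, 0, 44, 22, 34, 47]
insert 25:
  append 25 at index 8 → [-19, -16, -18, 0, 44, 22, 34, 47, 25] (no swap needed)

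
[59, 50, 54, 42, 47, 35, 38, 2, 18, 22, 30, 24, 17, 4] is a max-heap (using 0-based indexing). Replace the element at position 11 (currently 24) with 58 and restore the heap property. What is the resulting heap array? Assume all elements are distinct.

[59, 50, 58, 42, 47, 54, 38, 2, 18, 22, 30, 35, 17, 4]

set index 11 from 24 to 58 → [59, 50, 54, 42, 47, 35, 38, 2, 18, 22, 30, 58, 17, 4]
58 > parent 35 at index 5, swap → [59, 50, 54, 42, 47, 58, 38, 2, 18, 22, 30, 35, 17, 4]
58 > parent 54 at index 2, swap → [59, 50, 58, 42, 47, 54, 38, 2, 18, 22, 30, 35, 17, 4]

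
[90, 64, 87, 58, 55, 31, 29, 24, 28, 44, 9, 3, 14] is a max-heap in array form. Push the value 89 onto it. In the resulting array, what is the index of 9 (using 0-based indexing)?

append 89 at index 13 → [90, 64, 87, 58, 55, 31, 29, 24, 28, 44, 9, 3, 14, 89]
89 > parent 29 at index 6, swap → [90, 64, 87, 58, 55, 31, 89, 24, 28, 44, 9, 3, 14, 29]
89 > parent 87 at index 2, swap → [90, 64, 89, 58, 55, 31, 87, 24, 28, 44, 9, 3, 14, 29]
resulting array: [90, 64, 89, 58, 55, 31, 87, 24, 28, 44, 9, 3, 14, 29]

10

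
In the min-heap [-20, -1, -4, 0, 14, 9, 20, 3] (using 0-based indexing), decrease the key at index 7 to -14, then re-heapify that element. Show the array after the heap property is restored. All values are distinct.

set index 7 from 3 to -14 → [-20, -1, -4, 0, 14, 9, 20, -14]
-14 < parent 0 at index 3, swap → [-20, -1, -4, -14, 14, 9, 20, 0]
-14 < parent -1 at index 1, swap → [-20, -14, -4, -1, 14, 9, 20, 0]

[-20, -14, -4, -1, 14, 9, 20, 0]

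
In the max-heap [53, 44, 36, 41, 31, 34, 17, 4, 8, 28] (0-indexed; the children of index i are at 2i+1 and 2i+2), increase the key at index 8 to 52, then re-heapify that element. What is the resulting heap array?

set index 8 from 8 to 52 → [53, 44, 36, 41, 31, 34, 17, 4, 52, 28]
52 > parent 41 at index 3, swap → [53, 44, 36, 52, 31, 34, 17, 4, 41, 28]
52 > parent 44 at index 1, swap → [53, 52, 36, 44, 31, 34, 17, 4, 41, 28]

[53, 52, 36, 44, 31, 34, 17, 4, 41, 28]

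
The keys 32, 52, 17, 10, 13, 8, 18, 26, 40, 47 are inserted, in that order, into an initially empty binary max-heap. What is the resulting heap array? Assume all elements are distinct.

Insert 32:
  append 32 at index 0 → [32] (no swap needed)
Insert 52:
  append 52 at index 1 → [32, 52]
  52 > parent 32 at index 0, swap → [52, 32]
Insert 17:
  append 17 at index 2 → [52, 32, 17] (no swap needed)
Insert 10:
  append 10 at index 3 → [52, 32, 17, 10] (no swap needed)
Insert 13:
  append 13 at index 4 → [52, 32, 17, 10, 13] (no swap needed)
Insert 8:
  append 8 at index 5 → [52, 32, 17, 10, 13, 8] (no swap needed)
Insert 18:
  append 18 at index 6 → [52, 32, 17, 10, 13, 8, 18]
  18 > parent 17 at index 2, swap → [52, 32, 18, 10, 13, 8, 17]
Insert 26:
  append 26 at index 7 → [52, 32, 18, 10, 13, 8, 17, 26]
  26 > parent 10 at index 3, swap → [52, 32, 18, 26, 13, 8, 17, 10]
Insert 40:
  append 40 at index 8 → [52, 32, 18, 26, 13, 8, 17, 10, 40]
  40 > parent 26 at index 3, swap → [52, 32, 18, 40, 13, 8, 17, 10, 26]
  40 > parent 32 at index 1, swap → [52, 40, 18, 32, 13, 8, 17, 10, 26]
Insert 47:
  append 47 at index 9 → [52, 40, 18, 32, 13, 8, 17, 10, 26, 47]
  47 > parent 13 at index 4, swap → [52, 40, 18, 32, 47, 8, 17, 10, 26, 13]
  47 > parent 40 at index 1, swap → [52, 47, 18, 32, 40, 8, 17, 10, 26, 13]

[52, 47, 18, 32, 40, 8, 17, 10, 26, 13]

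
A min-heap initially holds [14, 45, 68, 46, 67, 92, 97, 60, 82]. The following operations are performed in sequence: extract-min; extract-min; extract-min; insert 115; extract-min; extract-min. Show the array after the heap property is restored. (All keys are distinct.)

[68, 82, 92, 115, 97]

extract-min → returns 14:
  remove root 14; move last element 82 to root → [82, 45, 68, 46, 67, 92, 97, 60]
  82 vs smaller child 45 at index 1, swap → [45, 82, 68, 46, 67, 92, 97, 60]
  82 vs smaller child 46 at index 3, swap → [45, 46, 68, 82, 67, 92, 97, 60]
  82 vs only child 60 at index 7, swap → [45, 46, 68, 60, 67, 92, 97, 82]
extract-min → returns 45:
  remove root 45; move last element 82 to root → [82, 46, 68, 60, 67, 92, 97]
  82 vs smaller child 46 at index 1, swap → [46, 82, 68, 60, 67, 92, 97]
  82 vs smaller child 60 at index 3, swap → [46, 60, 68, 82, 67, 92, 97]
extract-min → returns 46:
  remove root 46; move last element 97 to root → [97, 60, 68, 82, 67, 92]
  97 vs smaller child 60 at index 1, swap → [60, 97, 68, 82, 67, 92]
  97 vs smaller child 67 at index 4, swap → [60, 67, 68, 82, 97, 92]
insert 115:
  append 115 at index 6 → [60, 67, 68, 82, 97, 92, 115] (no swap needed)
extract-min → returns 60:
  remove root 60; move last element 115 to root → [115, 67, 68, 82, 97, 92]
  115 vs smaller child 67 at index 1, swap → [67, 115, 68, 82, 97, 92]
  115 vs smaller child 82 at index 3, swap → [67, 82, 68, 115, 97, 92]
extract-min → returns 67:
  remove root 67; move last element 92 to root → [92, 82, 68, 115, 97]
  92 vs smaller child 68 at index 2, swap → [68, 82, 92, 115, 97]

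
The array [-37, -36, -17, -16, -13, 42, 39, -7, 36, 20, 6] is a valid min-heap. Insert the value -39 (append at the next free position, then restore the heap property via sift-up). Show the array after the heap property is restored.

[-39, -36, -37, -16, -13, -17, 39, -7, 36, 20, 6, 42]

append -39 at index 11 → [-37, -36, -17, -16, -13, 42, 39, -7, 36, 20, 6, -39]
-39 < parent 42 at index 5, swap → [-37, -36, -17, -16, -13, -39, 39, -7, 36, 20, 6, 42]
-39 < parent -17 at index 2, swap → [-37, -36, -39, -16, -13, -17, 39, -7, 36, 20, 6, 42]
-39 < parent -37 at index 0, swap → [-39, -36, -37, -16, -13, -17, 39, -7, 36, 20, 6, 42]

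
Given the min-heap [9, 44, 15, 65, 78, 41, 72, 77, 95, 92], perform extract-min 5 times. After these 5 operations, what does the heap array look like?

[72, 77, 92, 95, 78]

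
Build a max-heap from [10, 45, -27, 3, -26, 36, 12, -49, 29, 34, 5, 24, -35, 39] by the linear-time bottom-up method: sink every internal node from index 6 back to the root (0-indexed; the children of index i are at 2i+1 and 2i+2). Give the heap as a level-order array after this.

sift down from index 6:
  12 vs only child 39 at index 13, swap → [10, 45, -27, 3, -26, 36, 39, -49, 29, 34, 5, 24, -35, 12]
sift down from index 5: already satisfies heap property
sift down from index 4:
  -26 vs larger child 34 at index 9, swap → [10, 45, -27, 3, 34, 36, 39, -49, 29, -26, 5, 24, -35, 12]
sift down from index 3:
  3 vs larger child 29 at index 8, swap → [10, 45, -27, 29, 34, 36, 39, -49, 3, -26, 5, 24, -35, 12]
sift down from index 2:
  -27 vs larger child 39 at index 6, swap → [10, 45, 39, 29, 34, 36, -27, -49, 3, -26, 5, 24, -35, 12]
  -27 vs only child 12 at index 13, swap → [10, 45, 39, 29, 34, 36, 12, -49, 3, -26, 5, 24, -35, -27]
sift down from index 1: already satisfies heap property
sift down from index 0:
  10 vs larger child 45 at index 1, swap → [45, 10, 39, 29, 34, 36, 12, -49, 3, -26, 5, 24, -35, -27]
  10 vs larger child 34 at index 4, swap → [45, 34, 39, 29, 10, 36, 12, -49, 3, -26, 5, 24, -35, -27]

[45, 34, 39, 29, 10, 36, 12, -49, 3, -26, 5, 24, -35, -27]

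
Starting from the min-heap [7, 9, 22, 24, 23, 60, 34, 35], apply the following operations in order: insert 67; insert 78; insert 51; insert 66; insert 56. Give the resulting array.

insert 67:
  append 67 at index 8 → [7, 9, 22, 24, 23, 60, 34, 35, 67] (no swap needed)
insert 78:
  append 78 at index 9 → [7, 9, 22, 24, 23, 60, 34, 35, 67, 78] (no swap needed)
insert 51:
  append 51 at index 10 → [7, 9, 22, 24, 23, 60, 34, 35, 67, 78, 51] (no swap needed)
insert 66:
  append 66 at index 11 → [7, 9, 22, 24, 23, 60, 34, 35, 67, 78, 51, 66] (no swap needed)
insert 56:
  append 56 at index 12 → [7, 9, 22, 24, 23, 60, 34, 35, 67, 78, 51, 66, 56]
  56 < parent 60 at index 5, swap → [7, 9, 22, 24, 23, 56, 34, 35, 67, 78, 51, 66, 60]

[7, 9, 22, 24, 23, 56, 34, 35, 67, 78, 51, 66, 60]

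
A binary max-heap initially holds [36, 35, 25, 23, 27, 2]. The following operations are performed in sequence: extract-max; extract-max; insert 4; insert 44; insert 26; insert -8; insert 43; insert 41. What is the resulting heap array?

[44, 43, 27, 23, 41, 25, 26, -8, 2, 4]

extract-max → returns 36:
  remove root 36; move last element 2 to root → [2, 35, 25, 23, 27]
  2 vs larger child 35 at index 1, swap → [35, 2, 25, 23, 27]
  2 vs larger child 27 at index 4, swap → [35, 27, 25, 23, 2]
extract-max → returns 35:
  remove root 35; move last element 2 to root → [2, 27, 25, 23]
  2 vs larger child 27 at index 1, swap → [27, 2, 25, 23]
  2 vs only child 23 at index 3, swap → [27, 23, 25, 2]
insert 4:
  append 4 at index 4 → [27, 23, 25, 2, 4] (no swap needed)
insert 44:
  append 44 at index 5 → [27, 23, 25, 2, 4, 44]
  44 > parent 25 at index 2, swap → [27, 23, 44, 2, 4, 25]
  44 > parent 27 at index 0, swap → [44, 23, 27, 2, 4, 25]
insert 26:
  append 26 at index 6 → [44, 23, 27, 2, 4, 25, 26] (no swap needed)
insert -8:
  append -8 at index 7 → [44, 23, 27, 2, 4, 25, 26, -8] (no swap needed)
insert 43:
  append 43 at index 8 → [44, 23, 27, 2, 4, 25, 26, -8, 43]
  43 > parent 2 at index 3, swap → [44, 23, 27, 43, 4, 25, 26, -8, 2]
  43 > parent 23 at index 1, swap → [44, 43, 27, 23, 4, 25, 26, -8, 2]
insert 41:
  append 41 at index 9 → [44, 43, 27, 23, 4, 25, 26, -8, 2, 41]
  41 > parent 4 at index 4, swap → [44, 43, 27, 23, 41, 25, 26, -8, 2, 4]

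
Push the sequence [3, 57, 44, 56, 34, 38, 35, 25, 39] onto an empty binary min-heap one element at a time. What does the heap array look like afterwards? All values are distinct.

[3, 25, 35, 34, 56, 44, 38, 57, 39]

Insert 3:
  append 3 at index 0 → [3] (no swap needed)
Insert 57:
  append 57 at index 1 → [3, 57] (no swap needed)
Insert 44:
  append 44 at index 2 → [3, 57, 44] (no swap needed)
Insert 56:
  append 56 at index 3 → [3, 57, 44, 56]
  56 < parent 57 at index 1, swap → [3, 56, 44, 57]
Insert 34:
  append 34 at index 4 → [3, 56, 44, 57, 34]
  34 < parent 56 at index 1, swap → [3, 34, 44, 57, 56]
Insert 38:
  append 38 at index 5 → [3, 34, 44, 57, 56, 38]
  38 < parent 44 at index 2, swap → [3, 34, 38, 57, 56, 44]
Insert 35:
  append 35 at index 6 → [3, 34, 38, 57, 56, 44, 35]
  35 < parent 38 at index 2, swap → [3, 34, 35, 57, 56, 44, 38]
Insert 25:
  append 25 at index 7 → [3, 34, 35, 57, 56, 44, 38, 25]
  25 < parent 57 at index 3, swap → [3, 34, 35, 25, 56, 44, 38, 57]
  25 < parent 34 at index 1, swap → [3, 25, 35, 34, 56, 44, 38, 57]
Insert 39:
  append 39 at index 8 → [3, 25, 35, 34, 56, 44, 38, 57, 39] (no swap needed)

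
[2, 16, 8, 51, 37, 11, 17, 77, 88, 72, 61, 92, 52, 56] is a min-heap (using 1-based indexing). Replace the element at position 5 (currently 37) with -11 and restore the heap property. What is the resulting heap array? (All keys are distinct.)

set index 5 from 37 to -11 → [2, 16, 8, 51, -11, 11, 17, 77, 88, 72, 61, 92, 52, 56]
-11 < parent 16 at index 2, swap → [2, -11, 8, 51, 16, 11, 17, 77, 88, 72, 61, 92, 52, 56]
-11 < parent 2 at index 1, swap → [-11, 2, 8, 51, 16, 11, 17, 77, 88, 72, 61, 92, 52, 56]

[-11, 2, 8, 51, 16, 11, 17, 77, 88, 72, 61, 92, 52, 56]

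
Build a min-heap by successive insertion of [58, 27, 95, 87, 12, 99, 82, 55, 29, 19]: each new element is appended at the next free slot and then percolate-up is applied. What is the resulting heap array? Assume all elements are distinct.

[12, 19, 82, 29, 27, 99, 95, 87, 55, 58]

Insert 58:
  append 58 at index 0 → [58] (no swap needed)
Insert 27:
  append 27 at index 1 → [58, 27]
  27 < parent 58 at index 0, swap → [27, 58]
Insert 95:
  append 95 at index 2 → [27, 58, 95] (no swap needed)
Insert 87:
  append 87 at index 3 → [27, 58, 95, 87] (no swap needed)
Insert 12:
  append 12 at index 4 → [27, 58, 95, 87, 12]
  12 < parent 58 at index 1, swap → [27, 12, 95, 87, 58]
  12 < parent 27 at index 0, swap → [12, 27, 95, 87, 58]
Insert 99:
  append 99 at index 5 → [12, 27, 95, 87, 58, 99] (no swap needed)
Insert 82:
  append 82 at index 6 → [12, 27, 95, 87, 58, 99, 82]
  82 < parent 95 at index 2, swap → [12, 27, 82, 87, 58, 99, 95]
Insert 55:
  append 55 at index 7 → [12, 27, 82, 87, 58, 99, 95, 55]
  55 < parent 87 at index 3, swap → [12, 27, 82, 55, 58, 99, 95, 87]
Insert 29:
  append 29 at index 8 → [12, 27, 82, 55, 58, 99, 95, 87, 29]
  29 < parent 55 at index 3, swap → [12, 27, 82, 29, 58, 99, 95, 87, 55]
Insert 19:
  append 19 at index 9 → [12, 27, 82, 29, 58, 99, 95, 87, 55, 19]
  19 < parent 58 at index 4, swap → [12, 27, 82, 29, 19, 99, 95, 87, 55, 58]
  19 < parent 27 at index 1, swap → [12, 19, 82, 29, 27, 99, 95, 87, 55, 58]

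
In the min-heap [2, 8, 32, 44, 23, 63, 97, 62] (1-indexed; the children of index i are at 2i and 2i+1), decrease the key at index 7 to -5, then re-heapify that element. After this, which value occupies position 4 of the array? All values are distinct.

44

set index 7 from 97 to -5 → [2, 8, 32, 44, 23, 63, -5, 62]
-5 < parent 32 at index 3, swap → [2, 8, -5, 44, 23, 63, 32, 62]
-5 < parent 2 at index 1, swap → [-5, 8, 2, 44, 23, 63, 32, 62]
resulting array: [-5, 8, 2, 44, 23, 63, 32, 62]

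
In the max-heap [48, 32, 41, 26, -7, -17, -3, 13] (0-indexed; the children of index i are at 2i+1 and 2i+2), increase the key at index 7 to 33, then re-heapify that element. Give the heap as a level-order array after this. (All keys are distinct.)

[48, 33, 41, 32, -7, -17, -3, 26]

set index 7 from 13 to 33 → [48, 32, 41, 26, -7, -17, -3, 33]
33 > parent 26 at index 3, swap → [48, 32, 41, 33, -7, -17, -3, 26]
33 > parent 32 at index 1, swap → [48, 33, 41, 32, -7, -17, -3, 26]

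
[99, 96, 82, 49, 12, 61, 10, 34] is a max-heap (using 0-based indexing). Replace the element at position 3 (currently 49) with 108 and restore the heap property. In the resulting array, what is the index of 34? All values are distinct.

set index 3 from 49 to 108 → [99, 96, 82, 108, 12, 61, 10, 34]
108 > parent 96 at index 1, swap → [99, 108, 82, 96, 12, 61, 10, 34]
108 > parent 99 at index 0, swap → [108, 99, 82, 96, 12, 61, 10, 34]
resulting array: [108, 99, 82, 96, 12, 61, 10, 34]

7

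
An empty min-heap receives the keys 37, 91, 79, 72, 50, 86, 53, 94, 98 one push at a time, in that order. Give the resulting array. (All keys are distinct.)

Insert 37:
  append 37 at index 0 → [37] (no swap needed)
Insert 91:
  append 91 at index 1 → [37, 91] (no swap needed)
Insert 79:
  append 79 at index 2 → [37, 91, 79] (no swap needed)
Insert 72:
  append 72 at index 3 → [37, 91, 79, 72]
  72 < parent 91 at index 1, swap → [37, 72, 79, 91]
Insert 50:
  append 50 at index 4 → [37, 72, 79, 91, 50]
  50 < parent 72 at index 1, swap → [37, 50, 79, 91, 72]
Insert 86:
  append 86 at index 5 → [37, 50, 79, 91, 72, 86] (no swap needed)
Insert 53:
  append 53 at index 6 → [37, 50, 79, 91, 72, 86, 53]
  53 < parent 79 at index 2, swap → [37, 50, 53, 91, 72, 86, 79]
Insert 94:
  append 94 at index 7 → [37, 50, 53, 91, 72, 86, 79, 94] (no swap needed)
Insert 98:
  append 98 at index 8 → [37, 50, 53, 91, 72, 86, 79, 94, 98] (no swap needed)

[37, 50, 53, 91, 72, 86, 79, 94, 98]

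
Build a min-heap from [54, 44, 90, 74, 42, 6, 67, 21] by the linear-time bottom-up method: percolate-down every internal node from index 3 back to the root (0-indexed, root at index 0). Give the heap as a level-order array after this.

[6, 21, 54, 44, 42, 90, 67, 74]

sift down from index 3:
  74 vs only child 21 at index 7, swap → [54, 44, 90, 21, 42, 6, 67, 74]
sift down from index 2:
  90 vs smaller child 6 at index 5, swap → [54, 44, 6, 21, 42, 90, 67, 74]
sift down from index 1:
  44 vs smaller child 21 at index 3, swap → [54, 21, 6, 44, 42, 90, 67, 74]
sift down from index 0:
  54 vs smaller child 6 at index 2, swap → [6, 21, 54, 44, 42, 90, 67, 74]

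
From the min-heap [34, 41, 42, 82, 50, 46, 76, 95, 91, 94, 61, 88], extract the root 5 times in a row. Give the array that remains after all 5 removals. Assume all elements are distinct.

[61, 82, 76, 95, 91, 88, 94]

extract-min #1 returns 34:
  remove root 34; move last element 88 to root → [88, 41, 42, 82, 50, 46, 76, 95, 91, 94, 61]
  88 vs smaller child 41 at index 1, swap → [41, 88, 42, 82, 50, 46, 76, 95, 91, 94, 61]
  88 vs smaller child 50 at index 4, swap → [41, 50, 42, 82, 88, 46, 76, 95, 91, 94, 61]
  88 vs smaller child 61 at index 10, swap → [41, 50, 42, 82, 61, 46, 76, 95, 91, 94, 88]
extract-min #2 returns 41:
  remove root 41; move last element 88 to root → [88, 50, 42, 82, 61, 46, 76, 95, 91, 94]
  88 vs smaller child 42 at index 2, swap → [42, 50, 88, 82, 61, 46, 76, 95, 91, 94]
  88 vs smaller child 46 at index 5, swap → [42, 50, 46, 82, 61, 88, 76, 95, 91, 94]
extract-min #3 returns 42:
  remove root 42; move last element 94 to root → [94, 50, 46, 82, 61, 88, 76, 95, 91]
  94 vs smaller child 46 at index 2, swap → [46, 50, 94, 82, 61, 88, 76, 95, 91]
  94 vs smaller child 76 at index 6, swap → [46, 50, 76, 82, 61, 88, 94, 95, 91]
extract-min #4 returns 46:
  remove root 46; move last element 91 to root → [91, 50, 76, 82, 61, 88, 94, 95]
  91 vs smaller child 50 at index 1, swap → [50, 91, 76, 82, 61, 88, 94, 95]
  91 vs smaller child 61 at index 4, swap → [50, 61, 76, 82, 91, 88, 94, 95]
extract-min #5 returns 50:
  remove root 50; move last element 95 to root → [95, 61, 76, 82, 91, 88, 94]
  95 vs smaller child 61 at index 1, swap → [61, 95, 76, 82, 91, 88, 94]
  95 vs smaller child 82 at index 3, swap → [61, 82, 76, 95, 91, 88, 94]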